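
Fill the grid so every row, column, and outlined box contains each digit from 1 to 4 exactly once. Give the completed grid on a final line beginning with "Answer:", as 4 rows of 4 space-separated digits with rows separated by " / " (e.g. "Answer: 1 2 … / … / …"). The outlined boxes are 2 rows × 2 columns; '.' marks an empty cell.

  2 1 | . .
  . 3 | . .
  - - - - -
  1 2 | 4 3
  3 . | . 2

Step 1. [r2c4∈{1,4}] across col 4, 1 lands solely at r2c4, so r2c4=1.
Step 2. [r2c3∈{2}] only 2 remains possible at r2c3 ⇒ r2c3=2.
Step 3. [r1c3∈{3}] only 3 remains possible at r1c3. So r1c3=3.
Step 4. [r1c4∈{4}] only 4 remains possible at r1c4 ⇒ r1c4=4.
Step 5. [r4c3∈{1}] nothing but 1 survives at r4c3. So r4c3=1.
Step 6. [r2c1∈{4}] nothing but 4 survives at r2c1, so r2c1=4.
Step 7. [r4c2∈{4}] nothing but 4 survives at r4c2. So r4c2=4.

Answer: 2 1 3 4 / 4 3 2 1 / 1 2 4 3 / 3 4 1 2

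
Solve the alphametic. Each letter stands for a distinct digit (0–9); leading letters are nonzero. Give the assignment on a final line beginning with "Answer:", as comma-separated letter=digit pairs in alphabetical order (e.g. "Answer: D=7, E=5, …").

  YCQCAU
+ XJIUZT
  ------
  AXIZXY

Step 1. [col 1: U + T ≡ Y (mod 10)] no forcing yet in column 1 (carry-in 0); T=7 is free and consistent — try it, so T=7.
Step 2. [col 1: U + T ≡ Y (mod 10)] several values work for Y in column 1 (U + T ≡ Y (mod 10), carry-in 0); try Y=1. So Y=1.
Step 3. [col 1: U + T ≡ Y (mod 10)] column 1: given T=7, Y=1, carry-in 0, and digits 1,7 already taken and all letters distinct, U+T≡Y (mod 10) forces U=4. So U=4.
Step 4. [col 2: A + Z ≡ X (mod 10)] no forcing yet in column 2 (carry-in 1); Z=8 is free and consistent — try it, so Z=8.
Step 5. [col 2: A + Z ≡ X (mod 10)] column 2 (A + Z ≡ X (mod 10), carry-in 1) doesn't pin X yet; pick X=5 and continue. So X=5.
Step 6. [col 2: A + Z ≡ X (mod 10)] column 2 reads A+Z+carry(1)=X with Z=8, X=5; with digits 1,4,5,7,8 already taken and all letters distinct, the only value for A is 6 ⇒ A=6.
Step 7. [col 3: C + U ≡ Z (mod 10)] from column 3 (U=4, Z=8, carry-in 1, digits 1,4,5,6,7,8 already taken and all letters distinct): C must equal 3 ⇒ C=3.
Step 8. [col 4: Q + I ≡ I (mod 10)] column 4 reads Q+I+carry(0)=I with nothing yet; with digits 1,3,4,5,6,7,8 already taken and all letters distinct, the only value for Q is 0 ⇒ Q=0.
Step 9. [col 4: Q + I ≡ I (mod 10)] several values work for I in column 4 (Q + I ≡ I (mod 10), carry-in 0); try I=9 ⇒ I=9.
Step 10. [col 5: C + J ≡ X (mod 10)] from column 5 (C=3, X=5, carry-in 0, digits 0,1,3,4,5,6,7,8,9 already taken and all letters distinct): J must equal 2 ⇒ J=2.

Answer: A=6, C=3, I=9, J=2, Q=0, T=7, U=4, X=5, Y=1, Z=8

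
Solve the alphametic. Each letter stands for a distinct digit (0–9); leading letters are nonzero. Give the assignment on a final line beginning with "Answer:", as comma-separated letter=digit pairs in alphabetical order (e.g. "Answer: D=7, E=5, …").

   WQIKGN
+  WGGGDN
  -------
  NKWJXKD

Step 1. [col 1: N + N ≡ D (mod 10)] column 1 (N + N ≡ D (mod 10), carry-in 0) doesn't pin D yet; pick D=2 and continue. So D=2.
Step 2. [col 1: N + N ≡ D (mod 10)] N=1 is one option consistent with column 1 (N + N ≡ D (mod 10), carry-in 0) — take it. So N=1.
Step 3. [col 2: G + D ≡ K (mod 10)] no forcing yet in column 2 (carry-in 0); G=6 is free and consistent — try it. So G=6.
Step 4. [col 2: G + D ≡ K (mod 10)] from column 2 (G=6, D=2, carry-in 0, digits 1,2,6 already taken and all letters distinct): K must equal 8. So K=8.
Step 5. [col 3: K + G ≡ X (mod 10)] column 3 reads K+G+carry(0)=X with K=8, G=6; with digits 1,2,6,8 already taken and all letters distinct, the only value for X is 4 ⇒ X=4.
Step 6. [col 4: I + G ≡ J (mod 10)] no forcing yet in column 4 (carry-in 1); J=7 is free and consistent — try it. So J=7.
Step 7. [col 4: I + G ≡ J (mod 10)] column 4 reads I+G+carry(1)=J with G=6, J=7; with digits 1,2,4,6,7,8 already taken and all letters distinct, the only value for I is 0. So I=0.
Step 8. [col 5: Q + G ≡ W (mod 10)] no forcing yet in column 5 (carry-in 0); W=9 is free and consistent — try it ⇒ W=9.
Step 9. [col 5: Q + G ≡ W (mod 10)] from column 5 (G=6, W=9, carry-in 0, digits 0,1,2,4,6,7,8,9 already taken and all letters distinct): Q must equal 3. So Q=3.

Answer: D=2, G=6, I=0, J=7, K=8, N=1, Q=3, W=9, X=4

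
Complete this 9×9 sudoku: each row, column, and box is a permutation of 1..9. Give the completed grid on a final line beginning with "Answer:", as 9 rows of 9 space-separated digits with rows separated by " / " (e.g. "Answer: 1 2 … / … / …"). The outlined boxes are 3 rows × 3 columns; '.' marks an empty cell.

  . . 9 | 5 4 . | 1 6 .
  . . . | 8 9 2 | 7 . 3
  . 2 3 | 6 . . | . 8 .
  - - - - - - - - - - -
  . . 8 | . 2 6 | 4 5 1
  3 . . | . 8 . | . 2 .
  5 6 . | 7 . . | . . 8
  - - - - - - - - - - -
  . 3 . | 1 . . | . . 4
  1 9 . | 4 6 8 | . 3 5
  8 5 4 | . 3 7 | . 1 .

Step 1. [r5c4∈{9}] r5c4 is down to just 9. So r5c4=9.
Step 2. [r7c1∈{2,6,7}] across col 1, 2 lands solely at r7c1, so r7c1=2.
Step 3. [r6c5∈{1}] only 1 remains possible at r6c5, so r6c5=1.
Step 4. [r5c2∈{1,4,7}] across box 4, 4 lands solely at r5c2, so r5c2=4.
Step 5. [r7c3∈{6,7}] box 7 places 6 nowhere but r7c3, so r7c3=6.
Step 6. [r4c2∈{7}] nothing but 7 survives at r4c2 ⇒ r4c2=7.
Step 7. [r7c6∈{5,9}] across col 6, 9 lands solely at r7c6 ⇒ r7c6=9.
Step 8. [r8c7∈{2}] nothing but 2 survives at r8c7 ⇒ r8c7=2.
Step 9. [r3c9∈{9}] r3c9 is down to just 9, so r3c9=9.
Step 10. [r9c7∈{6,9}] 9 has one home in row 9: r9c7, so r9c7=9.
Step 11. [r3c1∈{4,7}] 4 has one home in row 3: r3c1, so r3c1=4.
Step 12. [r1c6∈{3}] r1c6 has the single candidate 3, so r1c6=3.
Step 13. [r2c3∈{1,5}] r2c3 is the only open cell in row 2 admitting 5, so r2c3=5.
Step 14. [r5c9∈{6,7}] 7 has one home in row 5: r5c9 ⇒ r5c9=7.
Step 15. [r7c5∈{5}] r7c5's peers cover all but 5. So r7c5=5.
Step 16. [r6c7∈{3}] r6c7's peers cover all but 3, so r6c7=3.
Step 17. [r2c8∈{4}] nothing but 4 survives at r2c8. So r2c8=4.
Step 18. [r1c2∈{8}] only 8 remains possible at r1c2, so r1c2=8.
Step 19. [r9c9∈{6}] r9c9 has the single candidate 6, so r9c9=6.
Step 20. [r5c6∈{5}] r5c6 is down to just 5, so r5c6=5.
Step 21. [r6c6∈{4}] nothing but 4 survives at r6c6, so r6c6=4.
Step 22. [r9c4∈{2}] r9c4 has the single candidate 2. So r9c4=2.
Step 23. [r3c7∈{5}] nothing but 5 survives at r3c7, so r3c7=5.
Step 24. [r2c1∈{6}] nothing but 6 survives at r2c1, so r2c1=6.
Step 25. [r7c7∈{8}] nothing but 8 survives at r7c7, so r7c7=8.
Step 26. [r1c1∈{7}] r1c1 has the single candidate 7. So r1c1=7.
Step 27. [r4c1∈{9}] r4c1 has the single candidate 9 ⇒ r4c1=9.
Step 28. [r2c2∈{1}] only 1 remains possible at r2c2, so r2c2=1.
Step 29. [r5c7∈{6}] only 6 remains possible at r5c7, so r5c7=6.
Step 30. [r6c8∈{9}] r6c8's peers cover all but 9 ⇒ r6c8=9.
Step 31. [r4c4∈{3}] r4c4's peers cover all but 3. So r4c4=3.
Step 32. [r3c6∈{1}] r3c6's peers cover all but 1, so r3c6=1.
Step 33. [r6c3∈{2}] r6c3 is down to just 2. So r6c3=2.
Step 34. [r3c5∈{7}] nothing but 7 survives at r3c5. So r3c5=7.
Step 35. [r1c9∈{2}] r1c9's peers cover all but 2 ⇒ r1c9=2.
Step 36. [r5c3∈{1}] r5c3 has the single candidate 1, so r5c3=1.
Step 37. [r8c3∈{7}] r8c3's peers cover all but 7. So r8c3=7.
Step 38. [r7c8∈{7}] r7c8's peers cover all but 7 ⇒ r7c8=7.

Answer: 7 8 9 5 4 3 1 6 2 / 6 1 5 8 9 2 7 4 3 / 4 2 3 6 7 1 5 8 9 / 9 7 8 3 2 6 4 5 1 / 3 4 1 9 8 5 6 2 7 / 5 6 2 7 1 4 3 9 8 / 2 3 6 1 5 9 8 7 4 / 1 9 7 4 6 8 2 3 5 / 8 5 4 2 3 7 9 1 6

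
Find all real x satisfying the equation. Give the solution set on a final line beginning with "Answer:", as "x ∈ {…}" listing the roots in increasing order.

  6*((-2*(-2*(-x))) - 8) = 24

Step 1. [6*((-2*(-2*(-x))) - 8) = 24] leading coefficient 6: divide by 6 ⇒ div: (-2*(-2*(-x))) - 8 = 4.
Step 2. [(-2*(-2*(-x))) - 8 = 4] -2 divides every term; factor it out, so factor: (-2*(-x)) + 4 = -2.
Step 3. [(-2*(-x)) + 4 = -2] 4 comes off first (subtract 4) ⇒ sub: -2*(-x) = -6.
Step 4. [-2*(-x) = -6] leading coefficient -2: divide by -2, so div: -x = 3.
Step 5. [-x = 3] flip signs both sides, so neg: x = -3.

Answer: x ∈ {-3}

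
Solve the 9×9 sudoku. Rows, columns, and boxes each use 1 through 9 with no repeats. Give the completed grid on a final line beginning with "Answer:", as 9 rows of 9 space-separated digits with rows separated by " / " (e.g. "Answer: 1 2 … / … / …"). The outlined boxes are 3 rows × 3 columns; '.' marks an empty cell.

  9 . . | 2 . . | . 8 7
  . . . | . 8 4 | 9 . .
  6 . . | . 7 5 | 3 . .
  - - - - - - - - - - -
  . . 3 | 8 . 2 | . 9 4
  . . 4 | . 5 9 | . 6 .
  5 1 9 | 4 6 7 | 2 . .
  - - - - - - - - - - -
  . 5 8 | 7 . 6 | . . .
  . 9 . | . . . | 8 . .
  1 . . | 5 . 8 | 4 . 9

Step 1. [r7c7∈{1}] only 1 remains possible at r7c7, so r7c7=1.
Step 2. [r4c1∈{7}] only 7 remains possible at r4c1, so r4c1=7.
Step 3. [r5c9∈{1,3,8}] across box 6, 1 lands solely at r5c9. So r5c9=1.
Step 4. [r3c9∈{2}] only 2 remains possible at r3c9 ⇒ r3c9=2.
Step 5. [r7c9∈{3}] r7c9's peers cover all but 3 ⇒ r7c9=3.
Step 6. [r7c8∈{2}] r7c8 is down to just 2, so r7c8=2.
Step 7. [r3c3∈{1}] r3c3 has the single candidate 1, so r3c3=1.
Step 8. [r2c4∈{1,3,6}] col 4 places 6 nowhere but r2c4. So r2c4=6.
Step 9. [r2c9∈{5}] r2c9 has the single candidate 5, so r2c9=5.
Step 10. [r9c8∈{7}] only 7 remains possible at r9c8, so r9c8=7.
Step 11. [r2c2∈{2,3,7}] 7 has one home in col 2: r2c2 ⇒ r2c2=7.
Step 12. [r2c1∈{2,3}] 3 has one home in row 2: r2c1 ⇒ r2c1=3.
Step 13. [r8c4∈{1,3}] across col 4, 1 lands solely at r8c4, so r8c4=1.
Step 14. [r8c6∈{3}] nothing but 3 survives at r8c6. So r8c6=3.
Step 15. [r9c5∈{2}] r9c5 is down to just 2, so r9c5=2.
Step 16. [r7c1∈{4}] only 4 remains possible at r7c1, so r7c1=4.
Step 17. [r9c3∈{6}] r9c3 is down to just 6. So r9c3=6.
Step 18. [r8c1∈{2}] r8c1 is down to just 2, so r8c1=2.
Step 19. [r3c2∈{4,8}] r3c2 is the only open cell in row 3 admitting 8, so r3c2=8.
Step 20. [r1c5∈{1,3}] r1c5 is the only open cell in row 1 admitting 3, so r1c5=3.
Step 21. [r5c2∈{2}] r5c2 has the single candidate 2. So r5c2=2.
Step 22. [r6c8∈{3}] r6c8 has the single candidate 3, so r6c8=3.
Step 23. [r9c2∈{3}] nothing but 3 survives at r9c2 ⇒ r9c2=3.
Step 24. [r8c5∈{4}] r8c5 has the single candidate 4 ⇒ r8c5=4.
Step 25. [r3c4∈{9}] r3c4 is down to just 9. So r3c4=9.
Step 26. [r1c3∈{5}] r1c3 is down to just 5. So r1c3=5.
Step 27. [r1c7∈{6}] r1c7's peers cover all but 6 ⇒ r1c7=6.
Step 28. [r1c2∈{4}] only 4 remains possible at r1c2 ⇒ r1c2=4.
Step 29. [r2c3∈{2}] r2c3's peers cover all but 2. So r2c3=2.
Step 30. [r4c5∈{1}] r4c5's peers cover all but 1. So r4c5=1.
Step 31. [r2c8∈{1}] r2c8 has the single candidate 1, so r2c8=1.
Step 32. [r8c8∈{5}] nothing but 5 survives at r8c8, so r8c8=5.
Step 33. [r8c9∈{6}] r8c9 is down to just 6. So r8c9=6.
Step 34. [r3c8∈{4}] r3c8's peers cover all but 4 ⇒ r3c8=4.
Step 35. [r4c7∈{5}] nothing but 5 survives at r4c7. So r4c7=5.
Step 36. [r7c5∈{9}] r7c5 has the single candidate 9 ⇒ r7c5=9.
Step 37. [r5c4∈{3}] nothing but 3 survives at r5c4, so r5c4=3.
Step 38. [r5c7∈{7}] r5c7's peers cover all but 7 ⇒ r5c7=7.
Step 39. [r4c2∈{6}] r4c2 has the single candidate 6. So r4c2=6.
Step 40. [r6c9∈{8}] r6c9 is down to just 8 ⇒ r6c9=8.
Step 41. [r5c1∈{8}] r5c1 is down to just 8, so r5c1=8.
Step 42. [r1c6∈{1}] r1c6's peers cover all but 1. So r1c6=1.
Step 43. [r8c3∈{7}] r8c3's peers cover all but 7 ⇒ r8c3=7.

Answer: 9 4 5 2 3 1 6 8 7 / 3 7 2 6 8 4 9 1 5 / 6 8 1 9 7 5 3 4 2 / 7 6 3 8 1 2 5 9 4 / 8 2 4 3 5 9 7 6 1 / 5 1 9 4 6 7 2 3 8 / 4 5 8 7 9 6 1 2 3 / 2 9 7 1 4 3 8 5 6 / 1 3 6 5 2 8 4 7 9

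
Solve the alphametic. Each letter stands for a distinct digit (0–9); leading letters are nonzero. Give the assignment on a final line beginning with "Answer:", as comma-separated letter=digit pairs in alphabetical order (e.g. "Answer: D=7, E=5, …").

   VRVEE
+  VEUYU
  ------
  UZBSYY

Step 1. [col 1: E + U ≡ Y (mod 10)] U=1 is one option consistent with column 1 (E + U ≡ Y (mod 10), carry-in 0) — take it. So U=1.
Step 2. [col 1: E + U ≡ Y (mod 10)] several values work for E in column 1 (E + U ≡ Y (mod 10), carry-in 0); try E=9. So E=9.
Step 3. [col 1: E + U ≡ Y (mod 10)] from column 1 (E=9, U=1, carry-in 0, digits 1,9 already taken and all letters distinct): Y must equal 0. So Y=0.
Step 4. [col 3: V + U ≡ S (mod 10)] several values work for S in column 3 (V + U ≡ S (mod 10), carry-in 1); try S=8 ⇒ S=8.
Step 5. [col 3: V + U ≡ S (mod 10)] column 3: given U=1, S=8, carry-in 1, and digits 0,1,8,9 already taken and all letters distinct, V+U≡S (mod 10) forces V=6. So V=6.
Step 6. [col 4: R + E ≡ B (mod 10)] R=5 is one option consistent with column 4 (R + E ≡ B (mod 10), carry-in 0) — take it, so R=5.
Step 7. [col 4: R + E ≡ B (mod 10)] in column 4 we have R+E≡B with carry-in 0; given R=5, E=9 and digits 0,1,5,6,8,9 already taken and all letters distinct, that pins B to 4, so B=4.
Step 8. [col 5: V + V ≡ Z (mod 10)] from column 5 (V=6, carry-in 1, digits 0,1,4,5,6,8,9 already taken and all letters distinct): Z must equal 3 ⇒ Z=3.

Answer: B=4, E=9, R=5, S=8, U=1, V=6, Y=0, Z=3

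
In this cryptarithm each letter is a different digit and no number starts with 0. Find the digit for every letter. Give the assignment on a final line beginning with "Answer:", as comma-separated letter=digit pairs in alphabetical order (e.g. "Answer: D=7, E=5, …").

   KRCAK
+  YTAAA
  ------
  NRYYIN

Step 1. [col 1: K + A ≡ N (mod 10)] K=4 is one option consistent with column 1 (K + A ≡ N (mod 10), carry-in 0) — take it ⇒ K=4.
Step 2. [col 1: K + A ≡ N (mod 10)] N=1 is one option consistent with column 1 (K + A ≡ N (mod 10), carry-in 0) — take it ⇒ N=1.
Step 3. [col 1: K + A ≡ N (mod 10)] in column 1 we have K+A≡N with carry-in 0; given K=4, N=1 and digits 1,4 already taken and all letters distinct, that pins A to 7, so A=7.
Step 4. [col 2: A + A ≡ I (mod 10)] in column 2 we have A+A≡I with carry-in 1; given A=7 and digits 1,4,7 already taken and all letters distinct, that pins I to 5, so I=5.
Step 5. [col 3: C + A ≡ Y (mod 10)] Y=8 is one option consistent with column 3 (C + A ≡ Y (mod 10), carry-in 1) — take it, so Y=8.
Step 6. [col 3: C + A ≡ Y (mod 10)] from column 3 (A=7, Y=8, carry-in 1, digits 1,4,5,7,8 already taken and all letters distinct): C must equal 0 ⇒ C=0.
Step 7. [col 4: R + T ≡ Y (mod 10)] no forcing yet in column 4 (carry-in 0); R=2 is free and consistent — try it ⇒ R=2.
Step 8. [col 4: R + T ≡ Y (mod 10)] column 4: given R=2, Y=8, carry-in 0, and digits 0,1,2,4,5,7,8 already taken and all letters distinct, R+T≡Y (mod 10) forces T=6. So T=6.

Answer: A=7, C=0, I=5, K=4, N=1, R=2, T=6, Y=8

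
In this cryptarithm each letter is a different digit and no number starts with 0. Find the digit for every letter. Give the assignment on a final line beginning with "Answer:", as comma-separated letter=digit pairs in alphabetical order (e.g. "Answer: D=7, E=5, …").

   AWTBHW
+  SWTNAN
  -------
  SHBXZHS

Step 1. [col 1: W + N ≡ S (mod 10)] no forcing yet in column 1 (carry-in 0); S=1 is free and consistent — try it, so S=1.
Step 2. [col 1: W + N ≡ S (mod 10)] no forcing yet in column 1 (carry-in 0); W=4 is free and consistent — try it. So W=4.
Step 3. [col 1: W + N ≡ S (mod 10)] column 1 reads W+N+carry(0)=S with W=4, S=1; with digits 1,4 already taken and all letters distinct, the only value for N is 7. So N=7.
Step 4. [col 2: H + A ≡ H (mod 10)] column 2 reads H+A+carry(1)=H with nothing yet; with digits 1,4,7 already taken and all letters distinct, the only value for A is 9 ⇒ A=9.
Step 5. [col 2: H + A ≡ H (mod 10)] column 2 (H + A ≡ H (mod 10), carry-in 1) doesn't pin H yet; pick H=0 and continue, so H=0.
Step 6. [col 3: B + N ≡ Z (mod 10)] several values work for Z in column 3 (B + N ≡ Z (mod 10), carry-in 1); try Z=6, so Z=6.
Step 7. [col 3: B + N ≡ Z (mod 10)] in column 3 we have B+N≡Z with carry-in 1; given N=7, Z=6 and digits 0,1,4,6,7,9 already taken and all letters distinct, that pins B to 8. So B=8.
Step 8. [col 4: T + T ≡ X (mod 10)] in column 4 we have T+T≡X with carry-in 1; given nothing yet and digits 0,1,4,6,7,8,9 already taken and all letters distinct, that pins T to 2, so T=2.
Step 9. [col 4: T + T ≡ X (mod 10)] in column 4 we have T+T≡X with carry-in 1; given T=2 and digits 0,1,2,4,6,7,8,9 already taken and all letters distinct, that pins X to 5 ⇒ X=5.

Answer: A=9, B=8, H=0, N=7, S=1, T=2, W=4, X=5, Z=6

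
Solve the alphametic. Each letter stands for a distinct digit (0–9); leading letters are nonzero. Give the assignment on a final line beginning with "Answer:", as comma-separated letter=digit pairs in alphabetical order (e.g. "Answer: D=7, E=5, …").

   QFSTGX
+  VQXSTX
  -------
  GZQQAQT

Step 1. [G] the sum has 7 digits but both addends have 6; that extra leading digit G is the final carry, namely 1, so G=1.
Step 2. [col 1: X + X ≡ T (mod 10)] column 1 (X + X ≡ T (mod 10), carry-in 0) doesn't pin T yet; pick T=4 and continue, so T=4.
Step 3. [col 1: X + X ≡ T (mod 10)] column 1 (X + X ≡ T (mod 10), carry-in 0) doesn't pin X yet; pick X=7 and continue, so X=7.
Step 4. [col 2: G + T ≡ Q (mod 10)] from column 2 (G=1, T=4, carry-in 1, digits 1,4,7 already taken and all letters distinct): Q must equal 6, so Q=6.
Step 5. [col 3: T + S ≡ A (mod 10)] no forcing yet in column 3 (carry-in 0); A=2 is free and consistent — try it ⇒ A=2.
Step 6. [col 3: T + S ≡ A (mod 10)] in column 3 we have T+S≡A with carry-in 0; given T=4, A=2 and digits 1,2,4,6,7 already taken and all letters distinct, that pins S to 8 ⇒ S=8.
Step 7. [col 5: F + Q ≡ Q (mod 10)] column 5 reads F+Q+carry(1)=Q with Q=6; with digits 1,2,4,6,7,8 already taken and all letters distinct, the only value for F is 9 ⇒ F=9.
Step 8. [col 6: Q + V ≡ Z (mod 10)] from column 6 (Q=6, carry-in 1, digits 1,2,4,6,7,8,9 already taken and all letters distinct): Z must equal 0, so Z=0.
Step 9. [col 6: Q + V ≡ Z (mod 10)] column 6 reads Q+V+carry(1)=Z with Q=6, Z=0; with digits 0,1,2,4,6,7,8,9 already taken and all letters distinct, the only value for V is 3. So V=3.

Answer: A=2, F=9, G=1, Q=6, S=8, T=4, V=3, X=7, Z=0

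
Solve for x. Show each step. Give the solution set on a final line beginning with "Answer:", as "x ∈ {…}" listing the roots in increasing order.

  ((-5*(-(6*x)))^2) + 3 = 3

Step 1. [((-5*(-(6*x)))^2) + 3 = 3] +3 is outermost — subtract 3 both sides ⇒ sub: (-5*(-(6*x)))^2 = 0.
Step 2. [(-5*(-(6*x)))^2 = 0] √ both sides: 0 ≥ 0 gives two branches. So sqrt: -5*(-(6*x)) = 0.
Step 3. [-5*(-(6*x)) = 0] -5 out front; divide by -5. So div: -(6*x) = 0.
Step 4. [-(6*x) = 0] flip signs both sides ⇒ neg: 6*x = 0.
Step 5. [6*x = 0] divide by the outer 6 ⇒ div: x = 0.

Answer: x ∈ {0}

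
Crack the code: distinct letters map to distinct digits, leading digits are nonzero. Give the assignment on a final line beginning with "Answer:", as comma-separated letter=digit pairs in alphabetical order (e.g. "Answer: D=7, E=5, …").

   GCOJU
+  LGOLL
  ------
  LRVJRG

Step 1. [col 1: U + L ≡ G (mod 10)] G=8 is one option consistent with column 1 (U + L ≡ G (mod 10), carry-in 0) — take it ⇒ G=8.
Step 2. [col 1: U + L ≡ G (mod 10)] no forcing yet in column 1 (carry-in 0); L=1 is free and consistent — try it. So L=1.
Step 3. [col 1: U + L ≡ G (mod 10)] column 1: given L=1, G=8, carry-in 0, and digits 1,8 already taken and all letters distinct, U+L≡G (mod 10) forces U=7, so U=7.
Step 4. [col 2: J + L ≡ R (mod 10)] several values work for R in column 2 (J + L ≡ R (mod 10), carry-in 0); try R=0, so R=0.
Step 5. [col 2: J + L ≡ R (mod 10)] in column 2 we have J+L≡R with carry-in 0; given L=1, R=0 and digits 0,1,7,8 already taken and all letters distinct, that pins J to 9 ⇒ J=9.
Step 6. [col 3: O + O ≡ J (mod 10)] column 3: given J=9, carry-in 1, and digits 0,1,7,8,9 already taken and all letters distinct, O+O≡J (mod 10) forces O=4. So O=4.
Step 7. [col 4: C + G ≡ V (mod 10)] from column 4 (G=8, carry-in 0, digits 0,1,4,7,8,9 already taken and all letters distinct): V must equal 3, so V=3.
Step 8. [col 4: C + G ≡ V (mod 10)] in column 4 we have C+G≡V with carry-in 0; given G=8, V=3 and digits 0,1,3,4,7,8,9 already taken and all letters distinct, that pins C to 5. So C=5.

Answer: C=5, G=8, J=9, L=1, O=4, R=0, U=7, V=3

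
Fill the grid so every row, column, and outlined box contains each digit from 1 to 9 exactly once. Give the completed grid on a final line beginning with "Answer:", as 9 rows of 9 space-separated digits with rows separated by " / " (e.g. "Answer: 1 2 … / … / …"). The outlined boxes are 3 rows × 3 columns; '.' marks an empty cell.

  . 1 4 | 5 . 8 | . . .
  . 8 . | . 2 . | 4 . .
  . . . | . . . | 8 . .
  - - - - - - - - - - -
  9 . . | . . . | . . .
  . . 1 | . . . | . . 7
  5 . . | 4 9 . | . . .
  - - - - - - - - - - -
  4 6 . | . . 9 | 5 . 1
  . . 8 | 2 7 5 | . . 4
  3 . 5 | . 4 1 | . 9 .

Step 1. [r9c4∈{6,8}] across box 8, 6 lands solely at r9c4 ⇒ r9c4=6.
Step 2. [r3c2∈{2,3,5,7,9}] in col 2, 5 fits only at r3c2 ⇒ r3c2=5.
Step 3. [r5c1∈{2,6,8}] in col 1, 8 fits only at r5c1, so r5c1=8.
Step 4. [r5c4∈{3}] nothing but 3 survives at r5c4 ⇒ r5c4=3.
Step 5. [r9c9∈{2,8}] in row 9, 8 fits only at r9c9. So r9c9=8.
Step 6. [r6c8∈{1,2,3,6,8}] row 6 places 8 nowhere but r6c8. So r6c8=8.
Step 7. [r6c7∈{1,2,3,6}] r6c7 is the only open cell in row 6 admitting 1, so r6c7=1.
Step 8. [r7c5∈{3,8}] r7c5 is the only open cell in box 8 admitting 3 ⇒ r7c5=3.
Step 9. [r1c5∈{6}] r1c5 is down to just 6. So r1c5=6.
Step 10. [r3c5∈{1}] r3c5 is down to just 1. So r3c5=1.
Step 11. [r2c8∈{1,3,5,6,7}] 1 has one home in row 2: r2c8 ⇒ r2c8=1.
Step 12. [r2c9∈{3,5,6,9}] across row 2, 5 lands solely at r2c9 ⇒ r2c9=5.
Step 13. [r5c7∈{2,6,9}] in row 5, 9 fits only at r5c7, so r5c7=9.
Step 14. [r1c9∈{2,3,9}] 9 has one home in row 1: r1c9. So r1c9=9.
Step 15. [r4c5∈{5,8}] in col 5, 8 fits only at r4c5 ⇒ r4c5=8.
Step 16. [r4c8∈{2,3,4,5,6}] 5 has one home in row 4: r4c8, so r4c8=5.
Step 17. [r4c2∈{2,3,4,7}] r4c2 is the only open cell in row 4 admitting 4. So r4c2=4.
Step 18. [r5c2∈{2}] r5c2's peers cover all but 2 ⇒ r5c2=2.
Step 19. [r6c2∈{3,7}] across col 2, 3 lands solely at r6c2. So r6c2=3.
Step 20. [r9c7∈{2,7}] r9c7 is the only open cell in row 9 admitting 2, so r9c7=2.
Step 21. [r1c7∈{3,7}] col 7 places 7 nowhere but r1c7, so r1c7=7.
Step 22. [r1c8∈{2,3}] row 1 places 3 nowhere but r1c8, so r1c8=3.
Step 23. [r3c8∈{2,6}] 2 has one home in col 8: r3c8 ⇒ r3c8=2.
Step 24. [r3c9∈{6}] only 6 remains possible at r3c9, so r3c9=6.
Step 25. [r3c1∈{7}] nothing but 7 survives at r3c1 ⇒ r3c1=7.
Step 26. [r5c6∈{6}] only 6 remains possible at r5c6 ⇒ r5c6=6.
Step 27. [r4c7∈{3,6}] 6 has one home in box 6: r4c7 ⇒ r4c7=6.
Step 28. [r4c3∈{7}] only 7 remains possible at r4c3. So r4c3=7.
Step 29. [r6c9∈{2}] r6c9's peers cover all but 2. So r6c9=2.
Step 30. [r3c4∈{9}] nothing but 9 survives at r3c4, so r3c4=9.
Step 31. [r3c3∈{3}] r3c3's peers cover all but 3, so r3c3=3.
Step 32. [r2c3∈{6,9}] r2c3 is the only open cell in row 2 admitting 9. So r2c3=9.
Step 33. [r6c6∈{7}] nothing but 7 survives at r6c6, so r6c6=7.
Step 34. [r3c6∈{4}] r3c6 is down to just 4, so r3c6=4.
Step 35. [r7c4∈{8}] r7c4's peers cover all but 8. So r7c4=8.
Step 36. [r4c9∈{3}] r4c9 has the single candidate 3 ⇒ r4c9=3.
Step 37. [r8c7∈{3}] r8c7's peers cover all but 3. So r8c7=3.
Step 38. [r8c8∈{6}] r8c8's peers cover all but 6, so r8c8=6.
Step 39. [r4c4∈{1}] only 1 remains possible at r4c4, so r4c4=1.
Step 40. [r5c8∈{4}] r5c8's peers cover all but 4, so r5c8=4.
Step 41. [r2c1∈{6}] only 6 remains possible at r2c1 ⇒ r2c1=6.
Step 42. [r7c8∈{7}] r7c8 has the single candidate 7, so r7c8=7.
Step 43. [r8c1∈{1}] only 1 remains possible at r8c1, so r8c1=1.
Step 44. [r8c2∈{9}] r8c2 has the single candidate 9, so r8c2=9.
Step 45. [r1c1∈{2}] nothing but 2 survives at r1c1 ⇒ r1c1=2.
Step 46. [r5c5∈{5}] only 5 remains possible at r5c5, so r5c5=5.
Step 47. [r4c6∈{2}] r4c6's peers cover all but 2 ⇒ r4c6=2.
Step 48. [r7c3∈{2}] r7c3's peers cover all but 2, so r7c3=2.
Step 49. [r6c3∈{6}] r6c3 has the single candidate 6. So r6c3=6.
Step 50. [r2c6∈{3}] r2c6's peers cover all but 3. So r2c6=3.
Step 51. [r2c4∈{7}] r2c4 has the single candidate 7, so r2c4=7.
Step 52. [r9c2∈{7}] r9c2 is down to just 7, so r9c2=7.

Answer: 2 1 4 5 6 8 7 3 9 / 6 8 9 7 2 3 4 1 5 / 7 5 3 9 1 4 8 2 6 / 9 4 7 1 8 2 6 5 3 / 8 2 1 3 5 6 9 4 7 / 5 3 6 4 9 7 1 8 2 / 4 6 2 8 3 9 5 7 1 / 1 9 8 2 7 5 3 6 4 / 3 7 5 6 4 1 2 9 8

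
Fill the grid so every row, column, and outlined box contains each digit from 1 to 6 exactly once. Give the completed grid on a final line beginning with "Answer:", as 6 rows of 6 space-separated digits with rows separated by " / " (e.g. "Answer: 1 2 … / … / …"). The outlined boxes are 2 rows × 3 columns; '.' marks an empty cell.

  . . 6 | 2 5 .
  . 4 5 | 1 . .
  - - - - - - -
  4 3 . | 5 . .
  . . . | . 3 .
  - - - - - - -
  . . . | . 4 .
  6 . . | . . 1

Step 1. [r4c2∈{1,2,5,6}] 6 has one home in col 2: r4c2. So r4c2=6.
Step 2. [r5c6∈{2,3,5,6}] col 6 places 5 nowhere but r5c6. So r5c6=5.
Step 3. [r2c1∈{2,3}] in row 2, 2 fits only at r2c1 ⇒ r2c1=2.
Step 4. [r1c1∈{1,3}] in box 1, 3 fits only at r1c1, so r1c1=3.
Step 5. [r3c5∈{1,2,6}] 1 has one home in col 5: r3c5, so r3c5=1.
Step 6. [r3c3∈{2}] r3c3's peers cover all but 2, so r3c3=2.
Step 7. [r5c1∈{1}] nothing but 1 survives at r5c1 ⇒ r5c1=1.
Step 8. [r6c4∈{3}] nothing but 3 survives at r6c4 ⇒ r6c4=3.
Step 9. [r6c2∈{2,5}] 5 has one home in row 6: r6c2. So r6c2=5.
Step 10. [r4c4∈{4}] r4c4's peers cover all but 4 ⇒ r4c4=4.
Step 11. [r3c6∈{6}] nothing but 6 survives at r3c6 ⇒ r3c6=6.
Step 12. [r2c6∈{3}] r2c6's peers cover all but 3, so r2c6=3.
Step 13. [r6c5∈{2}] nothing but 2 survives at r6c5. So r6c5=2.
Step 14. [r5c2∈{2}] only 2 remains possible at r5c2. So r5c2=2.
Step 15. [r6c3∈{4}] r6c3 has the single candidate 4, so r6c3=4.
Step 16. [r4c6∈{2}] r4c6 is down to just 2 ⇒ r4c6=2.
Step 17. [r5c4∈{6}] r5c4 is down to just 6, so r5c4=6.
Step 18. [r2c5∈{6}] nothing but 6 survives at r2c5, so r2c5=6.
Step 19. [r5c3∈{3}] r5c3's peers cover all but 3, so r5c3=3.
Step 20. [r4c3∈{1}] r4c3 is down to just 1 ⇒ r4c3=1.
Step 21. [r1c6∈{4}] nothing but 4 survives at r1c6, so r1c6=4.
Step 22. [r1c2∈{1}] nothing but 1 survives at r1c2. So r1c2=1.
Step 23. [r4c1∈{5}] nothing but 5 survives at r4c1 ⇒ r4c1=5.

Answer: 3 1 6 2 5 4 / 2 4 5 1 6 3 / 4 3 2 5 1 6 / 5 6 1 4 3 2 / 1 2 3 6 4 5 / 6 5 4 3 2 1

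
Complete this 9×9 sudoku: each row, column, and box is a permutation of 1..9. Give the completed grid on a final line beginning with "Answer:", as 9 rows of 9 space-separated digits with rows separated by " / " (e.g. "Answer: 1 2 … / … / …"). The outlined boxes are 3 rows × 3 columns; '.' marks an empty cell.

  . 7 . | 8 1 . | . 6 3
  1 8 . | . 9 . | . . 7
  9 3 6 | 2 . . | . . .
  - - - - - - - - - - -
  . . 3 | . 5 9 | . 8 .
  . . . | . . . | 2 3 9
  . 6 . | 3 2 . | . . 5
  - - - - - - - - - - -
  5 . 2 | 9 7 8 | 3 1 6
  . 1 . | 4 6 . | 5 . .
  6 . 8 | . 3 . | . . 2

Step 1. [r2c7∈{4}] r2c7 has the single candidate 4. So r2c7=4.
Step 2. [r2c3∈{5}] only 5 remains possible at r2c3 ⇒ r2c3=5.
Step 3. [r6c3∈{1,4,7,9}] across row 6, 9 lands solely at r6c3 ⇒ r6c3=9.
Step 4. [r4c9∈{1,4}] across col 9, 4 lands solely at r4c9, so r4c9=4.
Step 5. [r6c8∈{7}] nothing but 7 survives at r6c8 ⇒ r6c8=7.
Step 6. [r5c3∈{1,4,7}] 1 has one home in col 3: r5c3, so r5c3=1.
Step 7. [r6c7∈{1}] r6c7 has the single candidate 1, so r6c7=1.
Step 8. [r6c6∈{4}] r6c6's peers cover all but 4. So r6c6=4.
Step 9. [r4c4∈{1,6,7}] 1 has one home in row 4: r4c4 ⇒ r4c4=1.
Step 10. [r9c2∈{4,9}] col 2 places 9 nowhere but r9c2, so r9c2=9.
Step 11. [r4c1∈{2,7}] in row 4, 7 fits only at r4c1. So r4c1=7.
Step 12. [r2c4∈{6}] nothing but 6 survives at r2c4, so r2c4=6.
Step 13. [r1c6∈{5}] r1c6 has the single candidate 5, so r1c6=5.
Step 14. [r1c3∈{4}] nothing but 4 survives at r1c3 ⇒ r1c3=4.
Step 15. [r5c1∈{4,8}] 4 has one home in col 1: r5c1. So r5c1=4.
Step 16. [r3c7∈{8}] r3c7 is down to just 8, so r3c7=8.
Step 17. [r5c6∈{6,7}] across row 5, 6 lands solely at r5c6. So r5c6=6.
Step 18. [r9c6∈{1}] r9c6 is down to just 1 ⇒ r9c6=1.
Step 19. [r1c1∈{2}] only 2 remains possible at r1c1. So r1c1=2.
Step 20. [r6c1∈{8}] r6c1's peers cover all but 8 ⇒ r6c1=8.
Step 21. [r3c6∈{7}] r3c6 has the single candidate 7. So r3c6=7.
Step 22. [r3c5∈{4}] r3c5 is down to just 4 ⇒ r3c5=4.
Step 23. [r5c5∈{8}] nothing but 8 survives at r5c5, so r5c5=8.
Step 24. [r8c3∈{7}] r8c3 has the single candidate 7 ⇒ r8c3=7.
Step 25. [r8c6∈{2}] nothing but 2 survives at r8c6, so r8c6=2.
Step 26. [r4c7∈{6}] r4c7 is down to just 6 ⇒ r4c7=6.
Step 27. [r2c8∈{2}] r2c8 is down to just 2, so r2c8=2.
Step 28. [r7c2∈{4}] nothing but 4 survives at r7c2, so r7c2=4.
Step 29. [r8c8∈{9}] r8c8's peers cover all but 9 ⇒ r8c8=9.
Step 30. [r4c2∈{2}] r4c2 has the single candidate 2, so r4c2=2.
Step 31. [r8c1∈{3}] r8c1's peers cover all but 3 ⇒ r8c1=3.
Step 32. [r1c7∈{9}] only 9 remains possible at r1c7 ⇒ r1c7=9.
Step 33. [r8c9∈{8}] r8c9's peers cover all but 8, so r8c9=8.
Step 34. [r9c7∈{7}] r9c7 is down to just 7. So r9c7=7.
Step 35. [r5c4∈{7}] only 7 remains possible at r5c4 ⇒ r5c4=7.
Step 36. [r9c4∈{5}] r9c4 has the single candidate 5, so r9c4=5.
Step 37. [r3c8∈{5}] nothing but 5 survives at r3c8. So r3c8=5.
Step 38. [r9c8∈{4}] r9c8 is down to just 4 ⇒ r9c8=4.
Step 39. [r3c9∈{1}] nothing but 1 survives at r3c9, so r3c9=1.
Step 40. [r2c6∈{3}] r2c6 has the single candidate 3 ⇒ r2c6=3.
Step 41. [r5c2∈{5}] only 5 remains possible at r5c2. So r5c2=5.

Answer: 2 7 4 8 1 5 9 6 3 / 1 8 5 6 9 3 4 2 7 / 9 3 6 2 4 7 8 5 1 / 7 2 3 1 5 9 6 8 4 / 4 5 1 7 8 6 2 3 9 / 8 6 9 3 2 4 1 7 5 / 5 4 2 9 7 8 3 1 6 / 3 1 7 4 6 2 5 9 8 / 6 9 8 5 3 1 7 4 2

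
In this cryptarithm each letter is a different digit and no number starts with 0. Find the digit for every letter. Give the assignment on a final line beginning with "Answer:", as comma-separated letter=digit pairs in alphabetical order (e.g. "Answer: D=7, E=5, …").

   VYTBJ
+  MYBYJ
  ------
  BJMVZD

Step 1. [col 1: J + J ≡ D (mod 10)] several values work for J in column 1 (J + J ≡ D (mod 10), carry-in 0); try J=3, so J=3.
Step 2. [col 1: J + J ≡ D (mod 10)] column 1 reads J+J+carry(0)=D with J=3; with digits 3 already taken and all letters distinct, the only value for D is 6, so D=6.
Step 3. [col 2: B + Y ≡ Z (mod 10)] B=1 is one option consistent with column 2 (B + Y ≡ Z (mod 10), carry-in 0) — take it ⇒ B=1.
Step 4. [col 2: B + Y ≡ Z (mod 10)] Z=0 is one option consistent with column 2 (B + Y ≡ Z (mod 10), carry-in 0) — take it, so Z=0.
Step 5. [col 2: B + Y ≡ Z (mod 10)] in column 2 we have B+Y≡Z with carry-in 0; given B=1, Z=0 and digits 0,1,3,6 already taken and all letters distinct, that pins Y to 9, so Y=9.
Step 6. [col 3: T + B ≡ V (mod 10)] column 3 (T + B ≡ V (mod 10), carry-in 1) doesn't pin T yet; pick T=2 and continue, so T=2.
Step 7. [col 3: T + B ≡ V (mod 10)] column 3: given T=2, B=1, carry-in 1, and digits 0,1,2,3,6,9 already taken and all letters distinct, T+B≡V (mod 10) forces V=4 ⇒ V=4.
Step 8. [col 4: Y + Y ≡ M (mod 10)] from column 4 (Y=9, carry-in 0, digits 0,1,2,3,4,6,9 already taken and all letters distinct): M must equal 8, so M=8.

Answer: B=1, D=6, J=3, M=8, T=2, V=4, Y=9, Z=0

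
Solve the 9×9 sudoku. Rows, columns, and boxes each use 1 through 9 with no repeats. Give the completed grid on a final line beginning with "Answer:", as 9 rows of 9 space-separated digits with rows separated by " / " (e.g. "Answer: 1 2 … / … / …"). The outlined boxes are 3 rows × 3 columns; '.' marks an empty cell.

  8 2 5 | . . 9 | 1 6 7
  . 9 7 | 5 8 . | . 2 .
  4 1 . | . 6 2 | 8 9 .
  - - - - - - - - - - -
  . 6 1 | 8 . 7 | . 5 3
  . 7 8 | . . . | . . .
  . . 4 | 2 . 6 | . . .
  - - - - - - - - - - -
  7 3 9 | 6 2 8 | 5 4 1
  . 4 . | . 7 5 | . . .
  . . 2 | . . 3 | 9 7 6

Step 1. [r6c2∈{5}] nothing but 5 survives at r6c2. So r6c2=5.
Step 2. [r5c8∈{1}] r5c8 is down to just 1. So r5c8=1.
Step 3. [r5c6∈{4}] only 4 remains possible at r5c6, so r5c6=4.
Step 4. [r4c5∈{9}] only 9 remains possible at r4c5. So r4c5=9.
Step 5. [r5c4∈{3}] r5c4 has the single candidate 3, so r5c4=3.
Step 6. [r2c7∈{3,4}] across box 3, 3 lands solely at r2c7 ⇒ r2c7=3.
Step 7. [r8c7∈{2}] r8c7 is down to just 2, so r8c7=2.
Step 8. [r6c8∈{8}] only 8 remains possible at r6c8, so r6c8=8.
Step 9. [r6c9∈{9}] r6c9's peers cover all but 9, so r6c9=9.
Step 10. [r1c4∈{4}] r1c4 is down to just 4, so r1c4=4.
Step 11. [r9c4∈{1}] r9c4 is down to just 1 ⇒ r9c4=1.
Step 12. [r5c9∈{2}] r5c9 is down to just 2 ⇒ r5c9=2.
Step 13. [r8c1∈{1,6}] across row 8, 1 lands solely at r8c1. So r8c1=1.
Step 14. [r3c3∈{3}] r3c3 has the single candidate 3 ⇒ r3c3=3.
Step 15. [r9c5∈{4}] r9c5 is down to just 4. So r9c5=4.
Step 16. [r4c7∈{4}] only 4 remains possible at r4c7, so r4c7=4.
Step 17. [r2c1∈{6}] r2c1 is down to just 6, so r2c1=6.
Step 18. [r5c1∈{9}] r5c1 has the single candidate 9. So r5c1=9.
Step 19. [r8c4∈{9}] r8c4 has the single candidate 9, so r8c4=9.
Step 20. [r6c5∈{1}] nothing but 1 survives at r6c5 ⇒ r6c5=1.
Step 21. [r4c1∈{2}] r4c1's peers cover all but 2 ⇒ r4c1=2.
Step 22. [r8c9∈{8}] nothing but 8 survives at r8c9, so r8c9=8.
Step 23. [r3c9∈{5}] r3c9's peers cover all but 5. So r3c9=5.
Step 24. [r9c2∈{8}] nothing but 8 survives at r9c2 ⇒ r9c2=8.
Step 25. [r1c5∈{3}] r1c5 is down to just 3. So r1c5=3.
Step 26. [r3c4∈{7}] nothing but 7 survives at r3c4, so r3c4=7.
Step 27. [r6c1∈{3}] r6c1 is down to just 3. So r6c1=3.
Step 28. [r9c1∈{5}] nothing but 5 survives at r9c1, so r9c1=5.
Step 29. [r8c3∈{6}] r8c3 has the single candidate 6. So r8c3=6.
Step 30. [r2c6∈{1}] r2c6 is down to just 1 ⇒ r2c6=1.
Step 31. [r5c7∈{6}] nothing but 6 survives at r5c7 ⇒ r5c7=6.
Step 32. [r2c9∈{4}] r2c9 has the single candidate 4, so r2c9=4.
Step 33. [r8c8∈{3}] only 3 remains possible at r8c8, so r8c8=3.
Step 34. [r6c7∈{7}] r6c7 has the single candidate 7 ⇒ r6c7=7.
Step 35. [r5c5∈{5}] r5c5's peers cover all but 5 ⇒ r5c5=5.

Answer: 8 2 5 4 3 9 1 6 7 / 6 9 7 5 8 1 3 2 4 / 4 1 3 7 6 2 8 9 5 / 2 6 1 8 9 7 4 5 3 / 9 7 8 3 5 4 6 1 2 / 3 5 4 2 1 6 7 8 9 / 7 3 9 6 2 8 5 4 1 / 1 4 6 9 7 5 2 3 8 / 5 8 2 1 4 3 9 7 6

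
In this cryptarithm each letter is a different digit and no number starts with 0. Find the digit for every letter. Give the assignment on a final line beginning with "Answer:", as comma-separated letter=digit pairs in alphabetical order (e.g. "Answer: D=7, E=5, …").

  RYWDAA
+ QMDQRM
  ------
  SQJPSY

Step 1. [col 1: A + M ≡ Y (mod 10)] several values work for M in column 1 (A + M ≡ Y (mod 10), carry-in 0); try M=5 ⇒ M=5.
Step 2. [col 1: A + M ≡ Y (mod 10)] A=7 is one option consistent with column 1 (A + M ≡ Y (mod 10), carry-in 0) — take it, so A=7.
Step 3. [col 1: A + M ≡ Y (mod 10)] column 1 reads A+M+carry(0)=Y with A=7, M=5; with digits 5,7 already taken and all letters distinct, the only value for Y is 2, so Y=2.
Step 4. [col 2: A + R ≡ S (mod 10)] no forcing yet in column 2 (carry-in 1); S=9 is free and consistent — try it, so S=9.
Step 5. [col 2: A + R ≡ S (mod 10)] column 2: given A=7, S=9, carry-in 1, and digits 2,5,7,9 already taken and all letters distinct, A+R≡S (mod 10) forces R=1, so R=1.
Step 6. [col 3: D + Q ≡ P (mod 10)] no forcing yet in column 3 (carry-in 0); Q=8 is free and consistent — try it, so Q=8.
Step 7. [col 3: D + Q ≡ P (mod 10)] in column 3 we have D+Q≡P with carry-in 0; given Q=8 and digits 1,2,5,7,8,9 already taken and all letters distinct, that pins P to 4, so P=4.
Step 8. [col 3: D + Q ≡ P (mod 10)] from column 3 (Q=8, P=4, carry-in 0, digits 1,2,4,5,7,8,9 already taken and all letters distinct): D must equal 6, so D=6.
Step 9. [col 4: W + D ≡ J (mod 10)] column 4 reads W+D+carry(1)=J with D=6; with digits 1,2,4,5,6,7,8,9 already taken and all letters distinct, the only value for J is 0, so J=0.
Step 10. [col 4: W + D ≡ J (mod 10)] in column 4 we have W+D≡J with carry-in 1; given D=6, J=0 and digits 0,1,2,4,5,6,7,8,9 already taken and all letters distinct, that pins W to 3 ⇒ W=3.

Answer: A=7, D=6, J=0, M=5, P=4, Q=8, R=1, S=9, W=3, Y=2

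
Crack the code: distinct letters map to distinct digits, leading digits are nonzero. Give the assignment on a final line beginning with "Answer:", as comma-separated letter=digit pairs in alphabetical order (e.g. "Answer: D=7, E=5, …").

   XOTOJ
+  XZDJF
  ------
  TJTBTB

Step 1. [col 1: J + F ≡ B (mod 10)] column 1 (J + F ≡ B (mod 10), carry-in 0) doesn't pin F yet; pick F=9 and continue, so F=9.
Step 2. [col 1: J + F ≡ B (mod 10)] no forcing yet in column 1 (carry-in 0); J=3 is free and consistent — try it, so J=3.
Step 3. [T] adding two 5-digit numbers gives at most 5+1 digits, and here it does — T is that final carry and must be 1, so T=1.
Step 4. [col 1: J + F ≡ B (mod 10)] column 1: given J=3, F=9, carry-in 0, and digits 1,3,9 already taken and all letters distinct, J+F≡B (mod 10) forces B=2 ⇒ B=2.
Step 5. [col 2: O + J ≡ T (mod 10)] column 2 reads O+J+carry(1)=T with J=3, T=1; with digits 1,2,3,9 already taken and all letters distinct, the only value for O is 7. So O=7.
Step 6. [col 3: T + D ≡ B (mod 10)] column 3 reads T+D+carry(1)=B with T=1, B=2; with digits 1,2,3,7,9 already taken and all letters distinct, the only value for D is 0 ⇒ D=0.
Step 7. [col 4: O + Z ≡ T (mod 10)] column 4 reads O+Z+carry(0)=T with O=7, T=1; with digits 0,1,2,3,7,9 already taken and all letters distinct, the only value for Z is 4. So Z=4.
Step 8. [col 5: X + X ≡ J (mod 10)] column 5 reads X+X+carry(1)=J with J=3; with digits 0,1,2,3,4,7,9 already taken and all letters distinct, the only value for X is 6. So X=6.

Answer: B=2, D=0, F=9, J=3, O=7, T=1, X=6, Z=4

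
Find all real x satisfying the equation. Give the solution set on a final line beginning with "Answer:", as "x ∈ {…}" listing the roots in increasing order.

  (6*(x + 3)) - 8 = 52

Step 1. [(6*(x + 3)) - 8 = 52] add 8: x sits inside (… - 8), so sub: 6*(x + 3) = 60.
Step 2. [6*(x + 3) = 60] LHS = 6·(…); ÷6 both sides ⇒ div: x + 3 = 10.
Step 3. [x + 3 = 10] the outer +3 inverts by subtracting 3, so sub: x = 7.

Answer: x ∈ {7}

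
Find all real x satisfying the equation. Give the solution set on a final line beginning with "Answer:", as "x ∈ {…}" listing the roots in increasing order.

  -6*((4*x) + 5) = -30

Step 1. [-6*((4*x) + 5) = -30] LHS = -6·(…); ÷-6 both sides. So div: (4*x) + 5 = 5.
Step 2. [(4*x) + 5 = 5] +5 is outermost — subtract 5 both sides. So sub: 4*x = 0.
Step 3. [4*x = 0] 4 out front; divide by 4, so div: x = 0.

Answer: x ∈ {0}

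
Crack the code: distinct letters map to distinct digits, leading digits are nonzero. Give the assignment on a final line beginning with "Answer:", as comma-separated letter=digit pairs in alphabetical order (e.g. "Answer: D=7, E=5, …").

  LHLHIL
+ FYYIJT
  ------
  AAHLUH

Step 1. [col 1: L + T ≡ H (mod 10)] column 1 (L + T ≡ H (mod 10), carry-in 0) doesn't pin T yet; pick T=8 and continue. So T=8.
Step 2. [col 1: L + T ≡ H (mod 10)] no forcing yet in column 1 (carry-in 0); H=9 is free and consistent — try it. So H=9.
Step 3. [col 1: L + T ≡ H (mod 10)] in column 1 we have L+T≡H with carry-in 0; given T=8, H=9 and digits 8,9 already taken and all letters distinct, that pins L to 1 ⇒ L=1.
Step 4. [col 2: I + J ≡ U (mod 10)] column 2 (I + J ≡ U (mod 10), carry-in 0) doesn't pin U yet; pick U=5 and continue, so U=5.
Step 5. [col 2: I + J ≡ U (mod 10)] no forcing yet in column 2 (carry-in 0); I=2 is free and consistent — try it. So I=2.
Step 6. [col 2: I + J ≡ U (mod 10)] from column 2 (I=2, U=5, carry-in 0, digits 1,2,5,8,9 already taken and all letters distinct): J must equal 3 ⇒ J=3.
Step 7. [col 4: L + Y ≡ H (mod 10)] in column 4 we have L+Y≡H with carry-in 1; given L=1, H=9 and digits 1,2,3,5,8,9 already taken and all letters distinct, that pins Y to 7. So Y=7.
Step 8. [col 5: H + Y ≡ A (mod 10)] column 5: given H=9, Y=7, carry-in 0, and digits 1,2,3,5,7,8,9 already taken and all letters distinct, H+Y≡A (mod 10) forces A=6. So A=6.
Step 9. [col 6: L + F ≡ A (mod 10)] in column 6 we have L+F≡A with carry-in 1; given L=1, A=6 and digits 1,2,3,5,6,7,8,9 already taken and all letters distinct, that pins F to 4, so F=4.

Answer: A=6, F=4, H=9, I=2, J=3, L=1, T=8, U=5, Y=7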